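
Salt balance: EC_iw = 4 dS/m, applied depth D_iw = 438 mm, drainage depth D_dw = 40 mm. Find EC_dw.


EC_dw = EC_iw * D_iw / D_dw
EC_dw = 4 * 438 / 40
EC_dw = 1752 / 40

43.8000 dS/m


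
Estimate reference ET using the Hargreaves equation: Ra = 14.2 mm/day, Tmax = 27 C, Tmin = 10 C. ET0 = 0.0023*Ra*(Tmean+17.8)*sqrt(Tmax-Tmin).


Tmean = (Tmax + Tmin)/2 = (27 + 10)/2 = 18.5
ET0 = 0.0023 * 14.2 * (18.5 + 17.8) * sqrt(27 - 10)
ET0 = 0.0023 * 14.2 * 36.3 * 4.123106

4.8882 mm/day


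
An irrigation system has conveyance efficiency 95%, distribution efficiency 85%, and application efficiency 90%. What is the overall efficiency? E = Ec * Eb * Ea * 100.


Ec = 0.95, Eb = 0.85, Ea = 0.9
E = 0.95 * 0.85 * 0.9 * 100 = 72.6750%

72.6750 %


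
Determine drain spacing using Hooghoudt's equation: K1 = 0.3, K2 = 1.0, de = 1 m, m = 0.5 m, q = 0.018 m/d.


S^2 = 8*K2*de*m/q + 4*K1*m^2/q
S^2 = 8*1.0*1*0.5/0.018 + 4*0.3*0.5^2/0.018
S = sqrt(238.8889)

15.4560 m


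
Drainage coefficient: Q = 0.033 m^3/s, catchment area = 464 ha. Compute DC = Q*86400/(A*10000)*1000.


DC = Q * 86400 / (A * 10000) * 1000
DC = 0.033 * 86400 / (464 * 10000) * 1000
DC = 2851200.0000 / 4640000

0.6145 mm/day


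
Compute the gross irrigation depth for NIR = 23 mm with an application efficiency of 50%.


Ea = 50% = 0.5
GID = NIR / Ea = 23 / 0.5 = 46.0000 mm

46.0000 mm


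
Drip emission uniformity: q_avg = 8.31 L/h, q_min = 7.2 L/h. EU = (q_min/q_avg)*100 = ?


EU = (q_min/q_avg)*100 = (7.2/8.31)*100 = 86.6426%

86.6426 %


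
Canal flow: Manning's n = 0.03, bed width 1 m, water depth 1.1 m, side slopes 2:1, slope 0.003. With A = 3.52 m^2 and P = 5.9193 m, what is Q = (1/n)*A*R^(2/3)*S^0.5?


R = A/P = 3.52/5.9193 = 0.594665
Q = (1/0.03) * 3.52 * 0.594665^(2/3) * 0.003^0.5

4.5446 m^3/s


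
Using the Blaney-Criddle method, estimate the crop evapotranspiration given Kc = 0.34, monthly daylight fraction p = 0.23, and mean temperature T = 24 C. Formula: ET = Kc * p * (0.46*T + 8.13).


ET = Kc * p * (0.46*T + 8.13)
ET = 0.34 * 0.23 * (0.46*24 + 8.13)
ET = 0.34 * 0.23 * 19.1700

1.4991 mm/day


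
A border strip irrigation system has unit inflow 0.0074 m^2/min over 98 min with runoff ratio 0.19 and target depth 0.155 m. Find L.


L = q*t/((1+r)*Z)
L = 0.0074*98/((1+0.19)*0.155)
L = 0.7252/0.18445

3.9317 m


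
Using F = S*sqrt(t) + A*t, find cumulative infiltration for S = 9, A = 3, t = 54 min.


F = S*sqrt(t) + A*t
F = 9*sqrt(54) + 3*54
F = 9*7.348469 + 162

228.1362 mm


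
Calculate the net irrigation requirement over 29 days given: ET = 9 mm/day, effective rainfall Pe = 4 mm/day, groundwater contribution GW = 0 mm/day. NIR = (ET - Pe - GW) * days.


Daily deficit = ET - Pe - GW = 9 - 4 - 0 = 5 mm/day
NIR = 5 * 29 = 145 mm

145.0000 mm


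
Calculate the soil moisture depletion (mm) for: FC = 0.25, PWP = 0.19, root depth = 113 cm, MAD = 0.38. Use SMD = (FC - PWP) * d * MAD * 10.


SMD = (FC - PWP) * d * MAD * 10
SMD = (0.25 - 0.19) * 113 * 0.38 * 10
SMD = 0.0600 * 113 * 0.38 * 10

25.7640 mm


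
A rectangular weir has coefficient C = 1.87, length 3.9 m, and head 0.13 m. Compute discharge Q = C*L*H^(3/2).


Q = C * L * H^(3/2) = 1.87 * 3.9 * 0.13^1.5 = 1.87 * 3.9 * 0.046872

0.3418 m^3/s


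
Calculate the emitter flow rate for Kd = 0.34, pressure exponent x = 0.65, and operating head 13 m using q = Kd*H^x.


q = Kd * H^x = 0.34 * 13^0.65 = 0.34 * 5.297405

1.8011 L/h


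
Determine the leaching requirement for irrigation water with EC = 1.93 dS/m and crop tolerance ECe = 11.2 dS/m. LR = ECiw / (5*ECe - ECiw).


LR = ECiw / (5*ECe - ECiw)
LR = 1.93 / (5*11.2 - 1.93)
LR = 1.93 / 54.0700

0.0357


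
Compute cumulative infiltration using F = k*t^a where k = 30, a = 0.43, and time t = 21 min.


F = k * t^a = 30 * 21^0.43
F = 30 * 3.703005

111.0902 mm


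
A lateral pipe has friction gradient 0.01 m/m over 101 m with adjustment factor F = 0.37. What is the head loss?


hf = J * L * F = 0.01 * 101 * 0.37 = 0.3737 m

0.3737 m


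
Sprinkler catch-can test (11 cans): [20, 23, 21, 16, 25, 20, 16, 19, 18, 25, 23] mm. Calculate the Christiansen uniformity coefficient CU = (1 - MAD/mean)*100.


mean = 20.545455 mm
MAD = 2.595041 mm
CU = (1 - 2.595041/20.545455)*100

87.3693 %


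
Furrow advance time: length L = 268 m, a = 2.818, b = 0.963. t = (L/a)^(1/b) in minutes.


t = (L/a)^(1/b)
t = (268/2.818)^(1/0.963)
t = 95.102910^(1/0.963)

113.2920 min


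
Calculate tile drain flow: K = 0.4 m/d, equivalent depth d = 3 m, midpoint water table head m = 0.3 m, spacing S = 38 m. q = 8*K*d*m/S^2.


q = 8*K*d*m/S^2
q = 8*0.4*3*0.3/38^2
q = 2.8800 / 1444

0.0020 m/d


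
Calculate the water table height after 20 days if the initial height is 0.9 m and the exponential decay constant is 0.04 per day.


m = m0 * exp(-k*t)
m = 0.9 * exp(-0.04 * 20)
m = 0.9 * exp(-0.8000)

0.4044 m


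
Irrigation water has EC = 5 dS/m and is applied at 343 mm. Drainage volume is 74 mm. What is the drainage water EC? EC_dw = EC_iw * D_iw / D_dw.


EC_dw = EC_iw * D_iw / D_dw
EC_dw = 5 * 343 / 74
EC_dw = 1715 / 74

23.1757 dS/m


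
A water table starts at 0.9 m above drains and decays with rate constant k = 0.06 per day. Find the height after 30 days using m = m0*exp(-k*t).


m = m0 * exp(-k*t)
m = 0.9 * exp(-0.06 * 30)
m = 0.9 * exp(-1.8000)

0.1488 m


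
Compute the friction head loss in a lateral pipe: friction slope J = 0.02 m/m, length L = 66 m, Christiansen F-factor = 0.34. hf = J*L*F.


hf = J * L * F = 0.02 * 66 * 0.34 = 0.4488 m

0.4488 m


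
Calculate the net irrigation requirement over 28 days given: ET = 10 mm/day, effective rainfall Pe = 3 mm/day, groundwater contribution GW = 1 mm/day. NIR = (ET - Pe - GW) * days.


Daily deficit = ET - Pe - GW = 10 - 3 - 1 = 6 mm/day
NIR = 6 * 28 = 168 mm

168.0000 mm


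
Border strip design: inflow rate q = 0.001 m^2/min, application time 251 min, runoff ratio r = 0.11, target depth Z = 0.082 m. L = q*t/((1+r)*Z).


L = q*t/((1+r)*Z)
L = 0.001*251/((1+0.11)*0.082)
L = 0.251/0.09102

2.7576 m


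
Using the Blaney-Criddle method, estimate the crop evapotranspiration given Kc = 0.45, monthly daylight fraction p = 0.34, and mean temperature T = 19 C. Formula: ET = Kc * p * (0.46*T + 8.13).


ET = Kc * p * (0.46*T + 8.13)
ET = 0.45 * 0.34 * (0.46*19 + 8.13)
ET = 0.45 * 0.34 * 16.8700

2.5811 mm/day


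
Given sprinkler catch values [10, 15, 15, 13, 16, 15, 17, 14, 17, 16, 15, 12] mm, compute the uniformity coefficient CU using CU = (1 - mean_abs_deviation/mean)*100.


mean = 14.583333 mm
MAD = 1.555556 mm
CU = (1 - 1.555556/14.583333)*100

89.3333 %


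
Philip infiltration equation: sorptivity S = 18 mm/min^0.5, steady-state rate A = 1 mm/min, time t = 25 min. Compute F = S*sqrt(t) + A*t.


F = S*sqrt(t) + A*t
F = 18*sqrt(25) + 1*25
F = 18*5.000000 + 25

115.0000 mm


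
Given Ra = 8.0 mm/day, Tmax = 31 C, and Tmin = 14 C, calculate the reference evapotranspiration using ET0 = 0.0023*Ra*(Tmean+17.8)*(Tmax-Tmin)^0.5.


Tmean = (Tmax + Tmin)/2 = (31 + 14)/2 = 22.5
ET0 = 0.0023 * 8.0 * (22.5 + 17.8) * sqrt(31 - 14)
ET0 = 0.0023 * 8.0 * 40.3 * 4.123106

3.0574 mm/day


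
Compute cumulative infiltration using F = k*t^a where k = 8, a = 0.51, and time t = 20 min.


F = k * t^a = 8 * 20^0.51
F = 8 * 4.608136

36.8651 mm


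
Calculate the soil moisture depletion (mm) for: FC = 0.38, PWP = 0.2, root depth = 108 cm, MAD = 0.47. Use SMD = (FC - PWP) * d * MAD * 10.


SMD = (FC - PWP) * d * MAD * 10
SMD = (0.38 - 0.2) * 108 * 0.47 * 10
SMD = 0.1800 * 108 * 0.47 * 10

91.3680 mm


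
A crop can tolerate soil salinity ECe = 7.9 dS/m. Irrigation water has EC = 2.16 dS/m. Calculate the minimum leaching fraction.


LR = ECiw / (5*ECe - ECiw)
LR = 2.16 / (5*7.9 - 2.16)
LR = 2.16 / 37.3400

0.0578


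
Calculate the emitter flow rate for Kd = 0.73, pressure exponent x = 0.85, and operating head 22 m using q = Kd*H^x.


q = Kd * H^x = 0.73 * 22^0.85 = 0.73 * 13.837552

10.1014 L/h


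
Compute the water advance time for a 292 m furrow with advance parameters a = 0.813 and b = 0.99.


t = (L/a)^(1/b)
t = (292/0.813)^(1/0.99)
t = 359.163592^(1/0.99)

381.1565 min


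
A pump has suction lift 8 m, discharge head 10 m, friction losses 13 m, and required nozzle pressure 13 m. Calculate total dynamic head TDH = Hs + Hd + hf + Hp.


TDH = Hs + Hd + hf + Hp = 8 + 10 + 13 + 13 = 44

44 m


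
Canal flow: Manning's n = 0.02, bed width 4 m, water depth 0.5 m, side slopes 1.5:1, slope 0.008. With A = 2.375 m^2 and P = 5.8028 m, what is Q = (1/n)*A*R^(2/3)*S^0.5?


R = A/P = 2.375/5.8028 = 0.409285
Q = (1/0.02) * 2.375 * 0.409285^(2/3) * 0.008^0.5

5.8550 m^3/s


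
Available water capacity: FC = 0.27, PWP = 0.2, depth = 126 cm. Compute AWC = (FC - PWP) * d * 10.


AWC = (FC - PWP) * d * 10
AWC = (0.27 - 0.2) * 126 * 10
AWC = 0.0700 * 126 * 10

88.2000 mm


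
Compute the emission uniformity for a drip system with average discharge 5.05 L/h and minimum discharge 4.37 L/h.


EU = (q_min/q_avg)*100 = (4.37/5.05)*100 = 86.5347%

86.5347 %


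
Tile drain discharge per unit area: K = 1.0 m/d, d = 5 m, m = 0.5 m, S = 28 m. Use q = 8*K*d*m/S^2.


q = 8*K*d*m/S^2
q = 8*1.0*5*0.5/28^2
q = 20.0000 / 784

0.0255 m/d


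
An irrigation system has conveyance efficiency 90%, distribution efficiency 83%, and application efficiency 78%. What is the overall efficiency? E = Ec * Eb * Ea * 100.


Ec = 0.9, Eb = 0.83, Ea = 0.78
E = 0.9 * 0.83 * 0.78 * 100 = 58.2660%

58.2660 %


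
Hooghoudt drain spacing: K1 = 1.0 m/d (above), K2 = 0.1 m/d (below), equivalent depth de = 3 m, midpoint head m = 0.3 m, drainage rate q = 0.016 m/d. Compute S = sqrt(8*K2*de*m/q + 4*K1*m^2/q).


S^2 = 8*K2*de*m/q + 4*K1*m^2/q
S^2 = 8*0.1*3*0.3/0.016 + 4*1.0*0.3^2/0.016
S = sqrt(67.5000)

8.2158 m


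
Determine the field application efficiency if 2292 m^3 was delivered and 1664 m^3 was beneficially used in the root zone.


Ea = V_root / V_field * 100 = 1664 / 2292 * 100 = 72.6003%

72.6003 %


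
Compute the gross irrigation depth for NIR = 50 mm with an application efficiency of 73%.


Ea = 73% = 0.73
GID = NIR / Ea = 50 / 0.73 = 68.4932 mm

68.4932 mm


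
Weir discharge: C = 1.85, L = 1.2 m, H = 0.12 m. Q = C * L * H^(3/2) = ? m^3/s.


Q = C * L * H^(3/2) = 1.85 * 1.2 * 0.12^1.5 = 1.85 * 1.2 * 0.041569

0.0923 m^3/s


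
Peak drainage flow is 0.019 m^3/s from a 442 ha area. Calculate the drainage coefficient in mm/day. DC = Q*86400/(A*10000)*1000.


DC = Q * 86400 / (A * 10000) * 1000
DC = 0.019 * 86400 / (442 * 10000) * 1000
DC = 1641600.0000 / 4420000

0.3714 mm/day


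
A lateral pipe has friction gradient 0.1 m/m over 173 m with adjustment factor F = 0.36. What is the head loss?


hf = J * L * F = 0.1 * 173 * 0.36 = 6.2280 m

6.2280 m


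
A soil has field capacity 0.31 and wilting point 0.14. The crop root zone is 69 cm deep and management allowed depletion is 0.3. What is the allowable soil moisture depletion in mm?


SMD = (FC - PWP) * d * MAD * 10
SMD = (0.31 - 0.14) * 69 * 0.3 * 10
SMD = 0.1700 * 69 * 0.3 * 10

35.1900 mm


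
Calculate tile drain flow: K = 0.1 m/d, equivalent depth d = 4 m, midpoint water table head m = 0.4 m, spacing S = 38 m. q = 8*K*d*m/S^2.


q = 8*K*d*m/S^2
q = 8*0.1*4*0.4/38^2
q = 1.2800 / 1444

8.8643e-04 m/d


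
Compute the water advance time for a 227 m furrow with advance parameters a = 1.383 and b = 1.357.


t = (L/a)^(1/b)
t = (227/1.383)^(1/1.357)
t = 164.135936^(1/1.357)

42.8970 min


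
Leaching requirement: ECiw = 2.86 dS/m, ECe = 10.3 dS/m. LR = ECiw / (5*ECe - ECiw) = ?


LR = ECiw / (5*ECe - ECiw)
LR = 2.86 / (5*10.3 - 2.86)
LR = 2.86 / 48.6400

0.0588


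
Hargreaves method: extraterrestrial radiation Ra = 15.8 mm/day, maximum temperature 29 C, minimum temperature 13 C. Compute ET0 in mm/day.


Tmean = (Tmax + Tmin)/2 = (29 + 13)/2 = 21.0
ET0 = 0.0023 * 15.8 * (21.0 + 17.8) * sqrt(29 - 13)
ET0 = 0.0023 * 15.8 * 38.8 * 4.000000

5.6400 mm/day


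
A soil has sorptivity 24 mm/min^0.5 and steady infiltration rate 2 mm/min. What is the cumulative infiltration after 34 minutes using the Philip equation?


F = S*sqrt(t) + A*t
F = 24*sqrt(34) + 2*34
F = 24*5.830952 + 68

207.9428 mm


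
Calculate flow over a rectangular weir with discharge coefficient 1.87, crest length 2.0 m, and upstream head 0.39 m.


Q = C * L * H^(3/2) = 1.87 * 2.0 * 0.39^1.5 = 1.87 * 2.0 * 0.243555

0.9109 m^3/s


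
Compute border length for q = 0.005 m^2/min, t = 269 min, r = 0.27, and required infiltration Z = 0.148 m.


L = q*t/((1+r)*Z)
L = 0.005*269/((1+0.27)*0.148)
L = 1.345/0.18796

7.1558 m


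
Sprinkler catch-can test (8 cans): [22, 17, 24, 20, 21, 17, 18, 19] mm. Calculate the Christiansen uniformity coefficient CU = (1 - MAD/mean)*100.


mean = 19.750000 mm
MAD = 2.000000 mm
CU = (1 - 2.000000/19.750000)*100

89.8734 %


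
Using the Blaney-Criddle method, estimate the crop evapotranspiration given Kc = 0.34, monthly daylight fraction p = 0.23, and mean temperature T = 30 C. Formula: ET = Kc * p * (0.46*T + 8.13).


ET = Kc * p * (0.46*T + 8.13)
ET = 0.34 * 0.23 * (0.46*30 + 8.13)
ET = 0.34 * 0.23 * 21.9300

1.7149 mm/day


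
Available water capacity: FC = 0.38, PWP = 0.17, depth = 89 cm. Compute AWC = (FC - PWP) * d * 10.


AWC = (FC - PWP) * d * 10
AWC = (0.38 - 0.17) * 89 * 10
AWC = 0.2100 * 89 * 10

186.9000 mm


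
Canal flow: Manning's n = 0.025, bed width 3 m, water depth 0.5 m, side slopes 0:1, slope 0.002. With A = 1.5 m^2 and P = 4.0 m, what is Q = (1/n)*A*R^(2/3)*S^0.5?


R = A/P = 1.5/4.0 = 0.375000
Q = (1/0.025) * 1.5 * 0.375000^(2/3) * 0.002^0.5

1.3954 m^3/s


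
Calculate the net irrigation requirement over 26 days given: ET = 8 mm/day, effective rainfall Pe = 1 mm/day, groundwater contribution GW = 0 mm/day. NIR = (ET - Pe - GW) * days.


Daily deficit = ET - Pe - GW = 8 - 1 - 0 = 7 mm/day
NIR = 7 * 26 = 182 mm

182.0000 mm


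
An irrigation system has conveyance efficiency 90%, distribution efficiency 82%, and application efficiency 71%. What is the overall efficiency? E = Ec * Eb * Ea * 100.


Ec = 0.9, Eb = 0.82, Ea = 0.71
E = 0.9 * 0.82 * 0.71 * 100 = 52.3980%

52.3980 %


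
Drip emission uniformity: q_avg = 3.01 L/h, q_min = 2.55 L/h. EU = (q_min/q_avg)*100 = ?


EU = (q_min/q_avg)*100 = (2.55/3.01)*100 = 84.7176%

84.7176 %


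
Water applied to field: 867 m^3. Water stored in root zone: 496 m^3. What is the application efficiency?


Ea = V_root / V_field * 100 = 496 / 867 * 100 = 57.2088%

57.2088 %


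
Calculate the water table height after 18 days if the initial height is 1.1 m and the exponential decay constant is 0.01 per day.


m = m0 * exp(-k*t)
m = 1.1 * exp(-0.01 * 18)
m = 1.1 * exp(-0.1800)

0.9188 m


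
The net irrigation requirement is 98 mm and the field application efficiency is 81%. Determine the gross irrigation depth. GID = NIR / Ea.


Ea = 81% = 0.81
GID = NIR / Ea = 98 / 0.81 = 120.9877 mm

120.9877 mm


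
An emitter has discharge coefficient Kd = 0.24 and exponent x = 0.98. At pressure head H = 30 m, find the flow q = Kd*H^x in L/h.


q = Kd * H^x = 0.24 * 30^0.98 = 0.24 * 28.027143

6.7265 L/h


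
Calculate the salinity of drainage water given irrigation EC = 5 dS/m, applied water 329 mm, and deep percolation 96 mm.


EC_dw = EC_iw * D_iw / D_dw
EC_dw = 5 * 329 / 96
EC_dw = 1645 / 96

17.1354 dS/m


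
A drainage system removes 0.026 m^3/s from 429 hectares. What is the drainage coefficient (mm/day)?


DC = Q * 86400 / (A * 10000) * 1000
DC = 0.026 * 86400 / (429 * 10000) * 1000
DC = 2246400.0000 / 4290000

0.5236 mm/day


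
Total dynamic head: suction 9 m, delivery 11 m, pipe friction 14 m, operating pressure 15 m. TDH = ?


TDH = Hs + Hd + hf + Hp = 9 + 11 + 14 + 15 = 49

49 m


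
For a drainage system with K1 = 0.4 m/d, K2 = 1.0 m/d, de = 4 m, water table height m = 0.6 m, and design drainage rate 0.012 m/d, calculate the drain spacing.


S^2 = 8*K2*de*m/q + 4*K1*m^2/q
S^2 = 8*1.0*4*0.6/0.012 + 4*0.4*0.6^2/0.012
S = sqrt(1648.0000)

40.5956 m


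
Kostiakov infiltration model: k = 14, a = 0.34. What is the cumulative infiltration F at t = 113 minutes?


F = k * t^a = 14 * 113^0.34
F = 14 * 4.989381

69.8513 mm


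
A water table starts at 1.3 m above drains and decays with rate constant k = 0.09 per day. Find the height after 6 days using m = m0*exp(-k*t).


m = m0 * exp(-k*t)
m = 1.3 * exp(-0.09 * 6)
m = 1.3 * exp(-0.5400)

0.7576 m


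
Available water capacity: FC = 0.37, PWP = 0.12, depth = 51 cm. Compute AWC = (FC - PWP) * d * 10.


AWC = (FC - PWP) * d * 10
AWC = (0.37 - 0.12) * 51 * 10
AWC = 0.2500 * 51 * 10

127.5000 mm


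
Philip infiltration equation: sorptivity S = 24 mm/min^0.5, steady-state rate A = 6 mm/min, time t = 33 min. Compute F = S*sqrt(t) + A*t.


F = S*sqrt(t) + A*t
F = 24*sqrt(33) + 6*33
F = 24*5.744563 + 198

335.8695 mm


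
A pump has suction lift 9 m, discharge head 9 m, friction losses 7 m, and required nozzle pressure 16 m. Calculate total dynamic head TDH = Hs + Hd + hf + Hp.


TDH = Hs + Hd + hf + Hp = 9 + 9 + 7 + 16 = 41

41 m


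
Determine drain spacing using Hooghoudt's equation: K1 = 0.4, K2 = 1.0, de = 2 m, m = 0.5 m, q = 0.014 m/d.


S^2 = 8*K2*de*m/q + 4*K1*m^2/q
S^2 = 8*1.0*2*0.5/0.014 + 4*0.4*0.5^2/0.014
S = sqrt(600.0000)

24.4949 m


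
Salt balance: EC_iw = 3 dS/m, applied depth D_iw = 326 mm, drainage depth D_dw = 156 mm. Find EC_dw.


EC_dw = EC_iw * D_iw / D_dw
EC_dw = 3 * 326 / 156
EC_dw = 978 / 156

6.2692 dS/m


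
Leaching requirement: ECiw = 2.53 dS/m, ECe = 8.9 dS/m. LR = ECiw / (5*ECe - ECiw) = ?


LR = ECiw / (5*ECe - ECiw)
LR = 2.53 / (5*8.9 - 2.53)
LR = 2.53 / 41.9700

0.0603


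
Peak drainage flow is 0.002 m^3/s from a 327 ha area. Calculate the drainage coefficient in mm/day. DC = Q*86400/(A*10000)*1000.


DC = Q * 86400 / (A * 10000) * 1000
DC = 0.002 * 86400 / (327 * 10000) * 1000
DC = 172800.0000 / 3270000

0.0528 mm/day


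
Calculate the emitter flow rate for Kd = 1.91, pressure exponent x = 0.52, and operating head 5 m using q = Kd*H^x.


q = Kd * H^x = 1.91 * 5^0.52 = 1.91 * 2.309215

4.4106 L/h


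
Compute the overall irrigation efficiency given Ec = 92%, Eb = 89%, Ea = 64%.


Ec = 0.92, Eb = 0.89, Ea = 0.64
E = 0.92 * 0.89 * 0.64 * 100 = 52.4032%

52.4032 %


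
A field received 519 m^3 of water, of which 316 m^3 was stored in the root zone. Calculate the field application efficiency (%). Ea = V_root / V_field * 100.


Ea = V_root / V_field * 100 = 316 / 519 * 100 = 60.8863%

60.8863 %


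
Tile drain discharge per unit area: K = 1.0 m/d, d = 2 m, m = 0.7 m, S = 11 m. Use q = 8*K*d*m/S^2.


q = 8*K*d*m/S^2
q = 8*1.0*2*0.7/11^2
q = 11.2000 / 121

0.0926 m/d


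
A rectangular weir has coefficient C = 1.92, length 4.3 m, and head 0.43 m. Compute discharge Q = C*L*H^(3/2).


Q = C * L * H^(3/2) = 1.92 * 4.3 * 0.43^1.5 = 1.92 * 4.3 * 0.281970

2.3279 m^3/s


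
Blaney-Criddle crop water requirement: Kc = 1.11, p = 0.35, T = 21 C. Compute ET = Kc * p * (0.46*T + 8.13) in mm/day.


ET = Kc * p * (0.46*T + 8.13)
ET = 1.11 * 0.35 * (0.46*21 + 8.13)
ET = 1.11 * 0.35 * 17.7900

6.9114 mm/day


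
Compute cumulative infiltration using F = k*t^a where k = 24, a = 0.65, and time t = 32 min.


F = k * t^a = 24 * 32^0.65
F = 24 * 9.513657

228.3278 mm


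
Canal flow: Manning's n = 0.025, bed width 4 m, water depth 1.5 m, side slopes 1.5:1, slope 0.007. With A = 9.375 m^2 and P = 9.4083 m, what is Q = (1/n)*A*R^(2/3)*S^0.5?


R = A/P = 9.375/9.4083 = 0.996461
Q = (1/0.025) * 9.375 * 0.996461^(2/3) * 0.007^0.5

31.3007 m^3/s


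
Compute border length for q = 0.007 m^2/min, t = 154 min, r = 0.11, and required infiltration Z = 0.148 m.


L = q*t/((1+r)*Z)
L = 0.007*154/((1+0.11)*0.148)
L = 1.078/0.16428

6.5620 m


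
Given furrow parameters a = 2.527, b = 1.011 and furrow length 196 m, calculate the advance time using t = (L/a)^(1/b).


t = (L/a)^(1/b)
t = (196/2.527)^(1/1.011)
t = 77.562327^(1/1.011)

73.9760 min


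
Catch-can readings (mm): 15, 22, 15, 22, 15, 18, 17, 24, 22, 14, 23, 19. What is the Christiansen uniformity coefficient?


mean = 18.833333 mm
MAD = 3.166667 mm
CU = (1 - 3.166667/18.833333)*100

83.1858 %


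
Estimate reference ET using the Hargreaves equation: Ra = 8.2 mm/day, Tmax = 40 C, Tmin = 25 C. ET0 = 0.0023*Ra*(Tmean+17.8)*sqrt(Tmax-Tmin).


Tmean = (Tmax + Tmin)/2 = (40 + 25)/2 = 32.5
ET0 = 0.0023 * 8.2 * (32.5 + 17.8) * sqrt(40 - 25)
ET0 = 0.0023 * 8.2 * 50.3 * 3.872983

3.6741 mm/day


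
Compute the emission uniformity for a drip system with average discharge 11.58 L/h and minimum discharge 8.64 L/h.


EU = (q_min/q_avg)*100 = (8.64/11.58)*100 = 74.6114%

74.6114 %


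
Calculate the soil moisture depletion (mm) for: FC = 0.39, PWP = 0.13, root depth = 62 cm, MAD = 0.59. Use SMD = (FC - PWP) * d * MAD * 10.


SMD = (FC - PWP) * d * MAD * 10
SMD = (0.39 - 0.13) * 62 * 0.59 * 10
SMD = 0.2600 * 62 * 0.59 * 10

95.1080 mm


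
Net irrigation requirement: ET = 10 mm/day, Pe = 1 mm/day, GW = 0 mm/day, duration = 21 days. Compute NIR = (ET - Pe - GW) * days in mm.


Daily deficit = ET - Pe - GW = 10 - 1 - 0 = 9 mm/day
NIR = 9 * 21 = 189 mm

189.0000 mm


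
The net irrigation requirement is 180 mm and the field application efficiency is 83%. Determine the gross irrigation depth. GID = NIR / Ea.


Ea = 83% = 0.83
GID = NIR / Ea = 180 / 0.83 = 216.8675 mm

216.8675 mm


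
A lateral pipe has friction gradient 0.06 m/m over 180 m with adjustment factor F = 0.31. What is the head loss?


hf = J * L * F = 0.06 * 180 * 0.31 = 3.3480 m

3.3480 m


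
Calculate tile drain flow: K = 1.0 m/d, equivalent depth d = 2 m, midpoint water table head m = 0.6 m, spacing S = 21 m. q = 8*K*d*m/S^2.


q = 8*K*d*m/S^2
q = 8*1.0*2*0.6/21^2
q = 9.6000 / 441

0.0218 m/d


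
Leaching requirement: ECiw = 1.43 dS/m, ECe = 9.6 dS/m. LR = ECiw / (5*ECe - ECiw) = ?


LR = ECiw / (5*ECe - ECiw)
LR = 1.43 / (5*9.6 - 1.43)
LR = 1.43 / 46.5700

0.0307


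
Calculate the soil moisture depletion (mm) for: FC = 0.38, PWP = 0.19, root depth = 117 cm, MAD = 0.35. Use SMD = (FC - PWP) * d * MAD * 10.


SMD = (FC - PWP) * d * MAD * 10
SMD = (0.38 - 0.19) * 117 * 0.35 * 10
SMD = 0.1900 * 117 * 0.35 * 10

77.8050 mm


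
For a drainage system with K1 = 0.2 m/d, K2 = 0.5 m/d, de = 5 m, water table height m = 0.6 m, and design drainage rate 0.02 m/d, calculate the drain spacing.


S^2 = 8*K2*de*m/q + 4*K1*m^2/q
S^2 = 8*0.5*5*0.6/0.02 + 4*0.2*0.6^2/0.02
S = sqrt(614.4000)

24.7871 m


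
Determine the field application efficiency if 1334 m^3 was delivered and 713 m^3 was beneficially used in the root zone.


Ea = V_root / V_field * 100 = 713 / 1334 * 100 = 53.4483%

53.4483 %


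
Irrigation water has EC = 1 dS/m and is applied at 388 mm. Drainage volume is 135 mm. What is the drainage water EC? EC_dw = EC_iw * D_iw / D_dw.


EC_dw = EC_iw * D_iw / D_dw
EC_dw = 1 * 388 / 135
EC_dw = 388 / 135

2.8741 dS/m


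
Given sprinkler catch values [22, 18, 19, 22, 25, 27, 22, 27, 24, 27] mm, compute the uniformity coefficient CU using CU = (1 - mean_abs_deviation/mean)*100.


mean = 23.300000 mm
MAD = 2.700000 mm
CU = (1 - 2.700000/23.300000)*100

88.4120 %


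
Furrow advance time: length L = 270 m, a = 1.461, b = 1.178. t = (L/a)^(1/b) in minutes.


t = (L/a)^(1/b)
t = (270/1.461)^(1/1.178)
t = 184.804928^(1/1.178)

83.9856 min


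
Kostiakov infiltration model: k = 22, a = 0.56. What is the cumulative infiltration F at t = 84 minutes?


F = k * t^a = 22 * 84^0.56
F = 22 * 11.956289

263.0384 mm


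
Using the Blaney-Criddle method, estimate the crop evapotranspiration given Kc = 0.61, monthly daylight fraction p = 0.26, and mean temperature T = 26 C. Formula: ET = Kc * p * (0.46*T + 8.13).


ET = Kc * p * (0.46*T + 8.13)
ET = 0.61 * 0.26 * (0.46*26 + 8.13)
ET = 0.61 * 0.26 * 20.0900

3.1863 mm/day


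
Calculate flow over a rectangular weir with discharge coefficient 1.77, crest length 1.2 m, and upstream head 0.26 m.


Q = C * L * H^(3/2) = 1.77 * 1.2 * 0.26^1.5 = 1.77 * 1.2 * 0.132575

0.2816 m^3/s


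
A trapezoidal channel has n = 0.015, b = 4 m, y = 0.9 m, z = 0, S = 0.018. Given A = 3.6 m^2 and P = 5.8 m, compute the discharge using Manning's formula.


R = A/P = 3.6/5.8 = 0.620690
Q = (1/0.015) * 3.6 * 0.620690^(2/3) * 0.018^0.5

23.4296 m^3/s


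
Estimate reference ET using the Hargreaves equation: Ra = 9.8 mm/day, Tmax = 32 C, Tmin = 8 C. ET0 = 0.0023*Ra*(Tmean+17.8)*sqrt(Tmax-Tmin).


Tmean = (Tmax + Tmin)/2 = (32 + 8)/2 = 20.0
ET0 = 0.0023 * 9.8 * (20.0 + 17.8) * sqrt(32 - 8)
ET0 = 0.0023 * 9.8 * 37.8 * 4.898979

4.1740 mm/day


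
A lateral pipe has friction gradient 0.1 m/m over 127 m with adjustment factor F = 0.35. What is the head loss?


hf = J * L * F = 0.1 * 127 * 0.35 = 4.4450 m

4.4450 m


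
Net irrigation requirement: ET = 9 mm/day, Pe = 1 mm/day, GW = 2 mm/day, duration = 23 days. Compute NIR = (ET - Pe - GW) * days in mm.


Daily deficit = ET - Pe - GW = 9 - 1 - 2 = 6 mm/day
NIR = 6 * 23 = 138 mm

138.0000 mm


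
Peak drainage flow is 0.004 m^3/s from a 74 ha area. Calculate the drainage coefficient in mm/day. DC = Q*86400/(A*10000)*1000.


DC = Q * 86400 / (A * 10000) * 1000
DC = 0.004 * 86400 / (74 * 10000) * 1000
DC = 345600.0000 / 740000

0.4670 mm/day


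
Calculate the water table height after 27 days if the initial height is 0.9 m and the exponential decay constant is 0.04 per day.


m = m0 * exp(-k*t)
m = 0.9 * exp(-0.04 * 27)
m = 0.9 * exp(-1.0800)

0.3056 m


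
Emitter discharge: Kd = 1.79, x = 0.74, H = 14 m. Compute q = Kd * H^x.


q = Kd * H^x = 1.79 * 14^0.74 = 1.79 * 7.049117

12.6179 L/h


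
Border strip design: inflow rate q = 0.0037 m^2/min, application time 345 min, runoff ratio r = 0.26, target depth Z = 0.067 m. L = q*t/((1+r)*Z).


L = q*t/((1+r)*Z)
L = 0.0037*345/((1+0.26)*0.067)
L = 1.2765/0.08442

15.1208 m


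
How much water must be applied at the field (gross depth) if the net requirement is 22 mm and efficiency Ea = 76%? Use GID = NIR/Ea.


Ea = 76% = 0.76
GID = NIR / Ea = 22 / 0.76 = 28.9474 mm

28.9474 mm


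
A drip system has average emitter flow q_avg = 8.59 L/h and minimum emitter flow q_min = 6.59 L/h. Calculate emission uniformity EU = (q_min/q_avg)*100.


EU = (q_min/q_avg)*100 = (6.59/8.59)*100 = 76.7171%

76.7171 %


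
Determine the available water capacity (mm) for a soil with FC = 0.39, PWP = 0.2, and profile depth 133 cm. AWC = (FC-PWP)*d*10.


AWC = (FC - PWP) * d * 10
AWC = (0.39 - 0.2) * 133 * 10
AWC = 0.1900 * 133 * 10

252.7000 mm


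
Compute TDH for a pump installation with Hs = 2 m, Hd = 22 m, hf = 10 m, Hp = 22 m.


TDH = Hs + Hd + hf + Hp = 2 + 22 + 10 + 22 = 56

56 m


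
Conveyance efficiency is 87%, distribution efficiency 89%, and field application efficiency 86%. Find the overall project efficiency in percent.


Ec = 0.87, Eb = 0.89, Ea = 0.86
E = 0.87 * 0.89 * 0.86 * 100 = 66.5898%

66.5898 %


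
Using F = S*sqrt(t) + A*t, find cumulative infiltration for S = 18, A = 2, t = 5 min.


F = S*sqrt(t) + A*t
F = 18*sqrt(5) + 2*5
F = 18*2.236068 + 10

50.2492 mm


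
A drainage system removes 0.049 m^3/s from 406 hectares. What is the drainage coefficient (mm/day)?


DC = Q * 86400 / (A * 10000) * 1000
DC = 0.049 * 86400 / (406 * 10000) * 1000
DC = 4233600.0000 / 4060000

1.0428 mm/day


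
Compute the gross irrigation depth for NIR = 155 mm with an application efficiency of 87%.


Ea = 87% = 0.87
GID = NIR / Ea = 155 / 0.87 = 178.1609 mm

178.1609 mm


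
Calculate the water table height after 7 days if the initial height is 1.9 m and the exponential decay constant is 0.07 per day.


m = m0 * exp(-k*t)
m = 1.9 * exp(-0.07 * 7)
m = 1.9 * exp(-0.4900)

1.1640 m


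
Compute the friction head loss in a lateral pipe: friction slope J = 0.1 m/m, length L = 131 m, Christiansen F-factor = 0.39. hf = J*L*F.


hf = J * L * F = 0.1 * 131 * 0.39 = 5.1090 m

5.1090 m


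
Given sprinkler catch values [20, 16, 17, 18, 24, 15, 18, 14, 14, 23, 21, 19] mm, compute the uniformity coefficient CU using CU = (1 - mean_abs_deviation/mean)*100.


mean = 18.250000 mm
MAD = 2.625000 mm
CU = (1 - 2.625000/18.250000)*100

85.6164 %


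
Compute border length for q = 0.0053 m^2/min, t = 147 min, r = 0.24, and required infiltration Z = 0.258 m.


L = q*t/((1+r)*Z)
L = 0.0053*147/((1+0.24)*0.258)
L = 0.7791/0.31992

2.4353 m


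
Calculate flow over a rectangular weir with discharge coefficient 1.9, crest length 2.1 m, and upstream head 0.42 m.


Q = C * L * H^(3/2) = 1.9 * 2.1 * 0.42^1.5 = 1.9 * 2.1 * 0.272191

1.0860 m^3/s


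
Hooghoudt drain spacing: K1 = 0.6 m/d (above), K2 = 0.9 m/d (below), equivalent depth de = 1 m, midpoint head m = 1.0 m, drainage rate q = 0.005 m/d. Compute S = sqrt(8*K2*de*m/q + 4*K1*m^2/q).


S^2 = 8*K2*de*m/q + 4*K1*m^2/q
S^2 = 8*0.9*1*1.0/0.005 + 4*0.6*1.0^2/0.005
S = sqrt(1920.0000)

43.8178 m


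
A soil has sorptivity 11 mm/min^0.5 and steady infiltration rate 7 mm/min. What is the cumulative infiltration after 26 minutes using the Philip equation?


F = S*sqrt(t) + A*t
F = 11*sqrt(26) + 7*26
F = 11*5.099020 + 182

238.0892 mm


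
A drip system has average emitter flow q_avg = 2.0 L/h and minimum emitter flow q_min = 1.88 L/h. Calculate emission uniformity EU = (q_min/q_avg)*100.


EU = (q_min/q_avg)*100 = (1.88/2.0)*100 = 94.0000%

94.0000 %


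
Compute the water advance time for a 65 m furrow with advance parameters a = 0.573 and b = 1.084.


t = (L/a)^(1/b)
t = (65/0.573)^(1/1.084)
t = 113.438045^(1/1.084)

78.6202 min


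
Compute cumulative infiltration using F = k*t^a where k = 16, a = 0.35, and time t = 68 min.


F = k * t^a = 16 * 68^0.35
F = 16 * 4.379032

70.0645 mm


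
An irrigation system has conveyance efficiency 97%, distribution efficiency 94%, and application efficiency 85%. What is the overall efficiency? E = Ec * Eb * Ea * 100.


Ec = 0.97, Eb = 0.94, Ea = 0.85
E = 0.97 * 0.94 * 0.85 * 100 = 77.5030%

77.5030 %


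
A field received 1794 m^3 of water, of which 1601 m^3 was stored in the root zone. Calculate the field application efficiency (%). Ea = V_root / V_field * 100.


Ea = V_root / V_field * 100 = 1601 / 1794 * 100 = 89.2419%

89.2419 %


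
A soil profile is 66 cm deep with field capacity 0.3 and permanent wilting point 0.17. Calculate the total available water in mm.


AWC = (FC - PWP) * d * 10
AWC = (0.3 - 0.17) * 66 * 10
AWC = 0.1300 * 66 * 10

85.8000 mm


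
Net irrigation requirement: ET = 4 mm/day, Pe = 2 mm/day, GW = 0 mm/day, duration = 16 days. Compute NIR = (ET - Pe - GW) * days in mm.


Daily deficit = ET - Pe - GW = 4 - 2 - 0 = 2 mm/day
NIR = 2 * 16 = 32 mm

32.0000 mm


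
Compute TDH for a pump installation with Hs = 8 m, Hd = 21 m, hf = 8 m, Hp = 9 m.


TDH = Hs + Hd + hf + Hp = 8 + 21 + 8 + 9 = 46

46 m


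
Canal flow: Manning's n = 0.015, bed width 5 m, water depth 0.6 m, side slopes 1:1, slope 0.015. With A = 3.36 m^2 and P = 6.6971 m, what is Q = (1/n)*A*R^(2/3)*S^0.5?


R = A/P = 3.36/6.6971 = 0.501710
Q = (1/0.015) * 3.36 * 0.501710^(2/3) * 0.015^0.5

17.3219 m^3/s


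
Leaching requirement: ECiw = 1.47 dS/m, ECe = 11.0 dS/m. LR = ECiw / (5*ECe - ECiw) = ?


LR = ECiw / (5*ECe - ECiw)
LR = 1.47 / (5*11.0 - 1.47)
LR = 1.47 / 53.5300

0.0275


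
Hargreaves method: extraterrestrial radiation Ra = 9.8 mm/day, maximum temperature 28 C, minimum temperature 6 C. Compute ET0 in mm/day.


Tmean = (Tmax + Tmin)/2 = (28 + 6)/2 = 17.0
ET0 = 0.0023 * 9.8 * (17.0 + 17.8) * sqrt(28 - 6)
ET0 = 0.0023 * 9.8 * 34.8 * 4.690416

3.6791 mm/day


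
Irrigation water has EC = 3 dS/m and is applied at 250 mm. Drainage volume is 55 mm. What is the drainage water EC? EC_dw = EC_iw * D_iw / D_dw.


EC_dw = EC_iw * D_iw / D_dw
EC_dw = 3 * 250 / 55
EC_dw = 750 / 55

13.6364 dS/m


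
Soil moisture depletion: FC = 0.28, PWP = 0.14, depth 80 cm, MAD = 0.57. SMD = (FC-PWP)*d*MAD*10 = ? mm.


SMD = (FC - PWP) * d * MAD * 10
SMD = (0.28 - 0.14) * 80 * 0.57 * 10
SMD = 0.1400 * 80 * 0.57 * 10

63.8400 mm


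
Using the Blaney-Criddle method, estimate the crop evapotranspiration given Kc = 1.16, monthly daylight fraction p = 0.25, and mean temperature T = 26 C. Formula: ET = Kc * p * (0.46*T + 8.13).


ET = Kc * p * (0.46*T + 8.13)
ET = 1.16 * 0.25 * (0.46*26 + 8.13)
ET = 1.16 * 0.25 * 20.0900

5.8261 mm/day


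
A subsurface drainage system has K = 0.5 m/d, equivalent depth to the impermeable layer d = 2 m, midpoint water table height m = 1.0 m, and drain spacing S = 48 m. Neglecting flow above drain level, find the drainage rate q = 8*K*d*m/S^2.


q = 8*K*d*m/S^2
q = 8*0.5*2*1.0/48^2
q = 8.0000 / 2304

0.0035 m/d


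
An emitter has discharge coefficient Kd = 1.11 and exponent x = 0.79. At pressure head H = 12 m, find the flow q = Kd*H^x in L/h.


q = Kd * H^x = 1.11 * 12^0.79 = 1.11 * 7.121200

7.9045 L/h


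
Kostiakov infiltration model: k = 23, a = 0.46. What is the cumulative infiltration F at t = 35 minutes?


F = k * t^a = 23 * 35^0.46
F = 23 * 5.131819

118.0318 mm


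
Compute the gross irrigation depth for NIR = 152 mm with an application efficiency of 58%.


Ea = 58% = 0.58
GID = NIR / Ea = 152 / 0.58 = 262.0690 mm

262.0690 mm


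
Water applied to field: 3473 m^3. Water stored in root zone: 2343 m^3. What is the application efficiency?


Ea = V_root / V_field * 100 = 2343 / 3473 * 100 = 67.4633%

67.4633 %


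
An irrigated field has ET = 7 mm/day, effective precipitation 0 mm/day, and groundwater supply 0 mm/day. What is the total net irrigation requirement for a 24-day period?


Daily deficit = ET - Pe - GW = 7 - 0 - 0 = 7 mm/day
NIR = 7 * 24 = 168 mm

168.0000 mm


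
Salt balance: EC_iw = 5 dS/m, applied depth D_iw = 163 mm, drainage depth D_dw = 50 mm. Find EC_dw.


EC_dw = EC_iw * D_iw / D_dw
EC_dw = 5 * 163 / 50
EC_dw = 815 / 50

16.3000 dS/m


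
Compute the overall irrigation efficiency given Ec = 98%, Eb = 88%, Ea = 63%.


Ec = 0.98, Eb = 0.88, Ea = 0.63
E = 0.98 * 0.88 * 0.63 * 100 = 54.3312%

54.3312 %


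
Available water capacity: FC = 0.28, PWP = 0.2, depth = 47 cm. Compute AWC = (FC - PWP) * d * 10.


AWC = (FC - PWP) * d * 10
AWC = (0.28 - 0.2) * 47 * 10
AWC = 0.0800 * 47 * 10

37.6000 mm


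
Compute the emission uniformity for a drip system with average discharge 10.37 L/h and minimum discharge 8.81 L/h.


EU = (q_min/q_avg)*100 = (8.81/10.37)*100 = 84.9566%

84.9566 %


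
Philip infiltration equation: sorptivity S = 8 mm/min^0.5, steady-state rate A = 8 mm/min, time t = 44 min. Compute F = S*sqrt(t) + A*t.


F = S*sqrt(t) + A*t
F = 8*sqrt(44) + 8*44
F = 8*6.633250 + 352

405.0660 mm


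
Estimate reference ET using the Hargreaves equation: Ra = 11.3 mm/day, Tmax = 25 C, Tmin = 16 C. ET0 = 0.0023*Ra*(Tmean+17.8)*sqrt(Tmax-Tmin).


Tmean = (Tmax + Tmin)/2 = (25 + 16)/2 = 20.5
ET0 = 0.0023 * 11.3 * (20.5 + 17.8) * sqrt(25 - 16)
ET0 = 0.0023 * 11.3 * 38.3 * 3.000000

2.9863 mm/day


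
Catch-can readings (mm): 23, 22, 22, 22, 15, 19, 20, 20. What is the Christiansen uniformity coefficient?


mean = 20.375000 mm
MAD = 1.875000 mm
CU = (1 - 1.875000/20.375000)*100

90.7975 %


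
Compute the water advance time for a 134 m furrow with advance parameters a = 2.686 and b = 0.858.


t = (L/a)^(1/b)
t = (134/2.686)^(1/0.858)
t = 49.888310^(1/0.858)

95.2839 min


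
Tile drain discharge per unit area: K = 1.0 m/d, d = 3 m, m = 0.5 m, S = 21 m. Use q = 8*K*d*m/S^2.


q = 8*K*d*m/S^2
q = 8*1.0*3*0.5/21^2
q = 12.0000 / 441

0.0272 m/d


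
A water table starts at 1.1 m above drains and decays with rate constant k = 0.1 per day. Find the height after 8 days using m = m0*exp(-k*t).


m = m0 * exp(-k*t)
m = 1.1 * exp(-0.1 * 8)
m = 1.1 * exp(-0.8000)

0.4943 m


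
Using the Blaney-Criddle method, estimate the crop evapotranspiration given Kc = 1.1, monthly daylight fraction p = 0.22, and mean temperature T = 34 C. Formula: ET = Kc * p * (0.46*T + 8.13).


ET = Kc * p * (0.46*T + 8.13)
ET = 1.1 * 0.22 * (0.46*34 + 8.13)
ET = 1.1 * 0.22 * 23.7700

5.7523 mm/day


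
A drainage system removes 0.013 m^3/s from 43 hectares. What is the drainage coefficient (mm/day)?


DC = Q * 86400 / (A * 10000) * 1000
DC = 0.013 * 86400 / (43 * 10000) * 1000
DC = 1123200.0000 / 430000

2.6121 mm/day


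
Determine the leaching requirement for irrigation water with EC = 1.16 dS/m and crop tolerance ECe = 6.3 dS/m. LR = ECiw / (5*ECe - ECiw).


LR = ECiw / (5*ECe - ECiw)
LR = 1.16 / (5*6.3 - 1.16)
LR = 1.16 / 30.3400

0.0382


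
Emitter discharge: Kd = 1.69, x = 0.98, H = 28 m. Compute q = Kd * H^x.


q = Kd * H^x = 1.69 * 28^0.98 = 1.69 * 26.194787

44.2692 L/h


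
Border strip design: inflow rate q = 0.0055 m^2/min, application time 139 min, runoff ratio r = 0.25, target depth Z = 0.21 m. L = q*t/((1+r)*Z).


L = q*t/((1+r)*Z)
L = 0.0055*139/((1+0.25)*0.21)
L = 0.7645/0.2625

2.9124 m


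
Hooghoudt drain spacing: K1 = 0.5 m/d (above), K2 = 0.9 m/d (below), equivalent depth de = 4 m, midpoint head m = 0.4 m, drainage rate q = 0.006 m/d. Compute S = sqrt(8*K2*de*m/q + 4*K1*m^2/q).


S^2 = 8*K2*de*m/q + 4*K1*m^2/q
S^2 = 8*0.9*4*0.4/0.006 + 4*0.5*0.4^2/0.006
S = sqrt(1973.3333)

44.4222 m


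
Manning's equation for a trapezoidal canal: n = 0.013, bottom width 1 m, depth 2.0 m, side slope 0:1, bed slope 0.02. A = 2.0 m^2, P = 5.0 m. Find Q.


R = A/P = 2.0/5.0 = 0.400000
Q = (1/0.013) * 2.0 * 0.400000^(2/3) * 0.02^0.5

11.8116 m^3/s


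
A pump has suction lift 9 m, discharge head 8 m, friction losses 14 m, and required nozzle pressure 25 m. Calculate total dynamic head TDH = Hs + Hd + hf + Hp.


TDH = Hs + Hd + hf + Hp = 9 + 8 + 14 + 25 = 56

56 m


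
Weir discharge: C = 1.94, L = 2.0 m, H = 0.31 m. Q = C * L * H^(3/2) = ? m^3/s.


Q = C * L * H^(3/2) = 1.94 * 2.0 * 0.31^1.5 = 1.94 * 2.0 * 0.172601

0.6697 m^3/s


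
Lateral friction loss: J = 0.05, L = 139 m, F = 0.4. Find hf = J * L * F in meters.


hf = J * L * F = 0.05 * 139 * 0.4 = 2.7800 m

2.7800 m


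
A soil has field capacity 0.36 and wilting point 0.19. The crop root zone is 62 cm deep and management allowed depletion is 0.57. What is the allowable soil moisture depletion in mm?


SMD = (FC - PWP) * d * MAD * 10
SMD = (0.36 - 0.19) * 62 * 0.57 * 10
SMD = 0.1700 * 62 * 0.57 * 10

60.0780 mm


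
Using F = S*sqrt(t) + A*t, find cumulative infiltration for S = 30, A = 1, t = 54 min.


F = S*sqrt(t) + A*t
F = 30*sqrt(54) + 1*54
F = 30*7.348469 + 54

274.4541 mm


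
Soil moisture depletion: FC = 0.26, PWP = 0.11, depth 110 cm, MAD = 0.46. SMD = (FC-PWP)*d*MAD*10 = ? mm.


SMD = (FC - PWP) * d * MAD * 10
SMD = (0.26 - 0.11) * 110 * 0.46 * 10
SMD = 0.1500 * 110 * 0.46 * 10

75.9000 mm


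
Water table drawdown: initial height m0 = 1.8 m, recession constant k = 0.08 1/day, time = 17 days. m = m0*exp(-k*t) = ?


m = m0 * exp(-k*t)
m = 1.8 * exp(-0.08 * 17)
m = 1.8 * exp(-1.3600)

0.4620 m


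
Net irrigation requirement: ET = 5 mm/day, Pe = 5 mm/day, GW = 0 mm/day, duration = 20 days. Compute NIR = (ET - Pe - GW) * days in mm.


Daily deficit = ET - Pe - GW = 5 - 5 - 0 = 0 mm/day
NIR = 0 * 20 = 0 mm

0 mm


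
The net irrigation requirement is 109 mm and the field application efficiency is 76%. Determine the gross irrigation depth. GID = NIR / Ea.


Ea = 76% = 0.76
GID = NIR / Ea = 109 / 0.76 = 143.4211 mm

143.4211 mm
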